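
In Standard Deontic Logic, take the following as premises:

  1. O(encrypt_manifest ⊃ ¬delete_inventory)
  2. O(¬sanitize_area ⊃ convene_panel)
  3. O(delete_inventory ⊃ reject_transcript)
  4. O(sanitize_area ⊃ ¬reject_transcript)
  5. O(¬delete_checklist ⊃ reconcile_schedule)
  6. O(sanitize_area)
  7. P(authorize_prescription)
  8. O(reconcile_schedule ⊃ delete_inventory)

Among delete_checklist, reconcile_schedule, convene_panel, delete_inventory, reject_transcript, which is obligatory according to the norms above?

delete_checklist

From premise 6 we have O(sanitize_area).
From O(sanitize_area) and premise 4, O(sanitize_area ⊃ ¬reject_transcript), we obtain O(¬reject_transcript).
Premise 3 is O(delete_inventory ⊃ reject_transcript); contrapositively O(¬reject_transcript ⊃ ¬delete_inventory). Since O(¬reject_transcript) holds, K gives O(¬delete_inventory).
The contrapositive of premise 8 (O(reconcile_schedule ⊃ delete_inventory)) is O(¬delete_inventory ⊃ ¬reconcile_schedule), and O(¬delete_inventory) is already established, so O(¬reconcile_schedule).
Premise 5 is O(¬delete_checklist ⊃ reconcile_schedule); contrapositively O(¬reconcile_schedule ⊃ delete_checklist). Since O(¬reconcile_schedule) holds, K gives O(delete_checklist).
So O(delete_checklist) holds — delete_checklist is obligatory. None of the other listed options is made obligatory by any chain of premises.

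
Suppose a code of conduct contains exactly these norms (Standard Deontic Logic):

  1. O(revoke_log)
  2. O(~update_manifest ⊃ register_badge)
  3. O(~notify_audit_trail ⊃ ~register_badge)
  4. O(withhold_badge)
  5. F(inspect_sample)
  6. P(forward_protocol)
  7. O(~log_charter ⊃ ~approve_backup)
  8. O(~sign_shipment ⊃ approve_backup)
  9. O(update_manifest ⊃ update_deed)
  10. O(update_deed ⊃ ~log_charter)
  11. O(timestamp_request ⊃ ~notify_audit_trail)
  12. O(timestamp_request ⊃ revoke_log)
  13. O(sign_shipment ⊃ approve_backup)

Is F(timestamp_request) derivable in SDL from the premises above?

Yes

By case analysis on sign_shipment: premise 13 gives O(sign_shipment ⊃ approve_backup) and premise 8 gives O(~sign_shipment ⊃ approve_backup), so O(approve_backup) either way.
Premise 7, O(~log_charter ⊃ ~approve_backup), contraposes to O(approve_backup ⊃ log_charter); with O(approve_backup) we get O(log_charter).
Premise 10 is O(update_deed ⊃ ~log_charter); contrapositively O(log_charter ⊃ ~update_deed). Since O(log_charter) holds, K gives O(~update_deed).
The contrapositive of premise 9 (O(update_manifest ⊃ update_deed)) is O(~update_deed ⊃ ~update_manifest), and O(~update_deed) is already established, so O(~update_manifest).
Applying K to premise 2 (O(~update_manifest ⊃ register_badge)) and O(~update_manifest) yields O(register_badge).
Premise 3 is O(~notify_audit_trail ⊃ ~register_badge); contrapositively O(register_badge ⊃ notify_audit_trail). Since O(register_badge) holds, K gives O(notify_audit_trail).
Premise 11, O(timestamp_request ⊃ ~notify_audit_trail), contraposes to O(notify_audit_trail ⊃ ~timestamp_request); with O(notify_audit_trail) we get O(~timestamp_request).
Premises 1, 4, 5, 6, 12 do not contribute to this derivation.
So O(~timestamp_request) holds, i.e. F(timestamp_request). The claim follows.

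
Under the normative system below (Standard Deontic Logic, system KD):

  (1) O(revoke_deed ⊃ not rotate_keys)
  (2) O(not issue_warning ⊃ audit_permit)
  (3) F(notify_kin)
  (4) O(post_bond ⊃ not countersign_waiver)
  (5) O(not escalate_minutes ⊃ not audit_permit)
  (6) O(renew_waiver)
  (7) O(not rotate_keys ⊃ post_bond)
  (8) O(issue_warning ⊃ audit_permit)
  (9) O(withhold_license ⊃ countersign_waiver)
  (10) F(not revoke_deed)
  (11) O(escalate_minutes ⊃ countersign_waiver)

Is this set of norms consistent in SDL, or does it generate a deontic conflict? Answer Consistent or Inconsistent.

Inconsistent

Premises 2 and 8 cover both cases: O(not issue_warning ⊃ audit_permit) and O(issue_warning ⊃ audit_permit). Since not issue_warning ∨ issue_warning is a tautology, O(audit_permit) follows.
Premise 5, O(not escalate_minutes ⊃ not audit_permit), contraposes to O(audit_permit ⊃ escalate_minutes); with O(audit_permit) we get O(escalate_minutes).
Applying K to premise 11 (O(escalate_minutes ⊃ countersign_waiver)) and O(escalate_minutes) yields O(countersign_waiver).
Premise 4, O(post_bond ⊃ not countersign_waiver), contraposes to O(countersign_waiver ⊃ not post_bond); with O(countersign_waiver) we get O(not post_bond).
The contrapositive of premise 7 (O(not rotate_keys ⊃ post_bond)) is O(not post_bond ⊃ rotate_keys), and O(not post_bond) is already established, so O(rotate_keys).
Premise 1 is O(revoke_deed ⊃ not rotate_keys); contrapositively O(rotate_keys ⊃ not revoke_deed). Since O(rotate_keys) holds, K gives O(not revoke_deed).
Yet premise 10 is F(not revoke_deed), i.e. O(revoke_deed).
We now have both O(not revoke_deed) and O(revoke_deed) — revoke_deed is simultaneously obligatory and forbidden, violating the D-axiom.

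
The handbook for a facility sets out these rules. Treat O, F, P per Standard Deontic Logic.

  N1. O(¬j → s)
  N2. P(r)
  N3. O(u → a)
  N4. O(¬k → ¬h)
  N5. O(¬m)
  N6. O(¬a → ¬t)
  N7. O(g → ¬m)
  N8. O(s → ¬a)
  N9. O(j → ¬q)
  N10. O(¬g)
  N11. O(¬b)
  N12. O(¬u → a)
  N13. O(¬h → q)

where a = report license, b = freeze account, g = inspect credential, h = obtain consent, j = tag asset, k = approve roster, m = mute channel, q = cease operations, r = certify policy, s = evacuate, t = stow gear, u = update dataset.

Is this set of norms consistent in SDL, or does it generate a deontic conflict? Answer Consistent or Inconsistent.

Premise 7 is O(g → ¬m); even if O(¬m) held, inferring O(g) would be affirming the consequent — invalid.
So O(g) is not derivable, and the apparent clash with O(¬g) does not arise.
A world satisfying every obligation exists (e.g. a=true, b=false, g=false, h=true, j=true, k=true, m=false, q=false, r=false, s=false, t=false, u=false); no atom is both obligatory and forbidden, so the set is consistent.

Consistent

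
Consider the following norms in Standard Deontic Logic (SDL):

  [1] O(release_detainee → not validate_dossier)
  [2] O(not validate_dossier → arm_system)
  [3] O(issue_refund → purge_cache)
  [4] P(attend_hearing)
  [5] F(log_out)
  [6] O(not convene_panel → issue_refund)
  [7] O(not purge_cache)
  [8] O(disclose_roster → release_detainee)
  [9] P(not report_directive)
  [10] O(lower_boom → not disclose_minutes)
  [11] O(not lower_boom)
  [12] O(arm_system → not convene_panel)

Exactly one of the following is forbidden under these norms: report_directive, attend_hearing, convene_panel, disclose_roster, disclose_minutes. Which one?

Premise 7 states O(not purge_cache) outright.
The contrapositive of premise 3 (O(issue_refund → purge_cache)) is O(not purge_cache → not issue_refund), and O(not purge_cache) is already established, so O(not issue_refund).
Premise 6, O(not convene_panel → issue_refund), contraposes to O(not issue_refund → convene_panel); with O(not issue_refund) we get O(convene_panel).
Premise 12 is O(arm_system → not convene_panel); contrapositively O(convene_panel → not arm_system). Since O(convene_panel) holds, K gives O(not arm_system).
Premise 2, O(not validate_dossier → arm_system), contraposes to O(not arm_system → validate_dossier); with O(not arm_system) we get O(validate_dossier).
Premise 1 is O(release_detainee → not validate_dossier); contrapositively O(validate_dossier → not release_detainee). Since O(validate_dossier) holds, K gives O(not release_detainee).
Premise 8, O(disclose_roster → release_detainee), contraposes to O(not release_detainee → not disclose_roster); with O(not release_detainee) we get O(not disclose_roster).
So O(not disclose_roster) holds, i.e. disclose_roster is forbidden. None of the other listed options is forbidden under the premises.

disclose_roster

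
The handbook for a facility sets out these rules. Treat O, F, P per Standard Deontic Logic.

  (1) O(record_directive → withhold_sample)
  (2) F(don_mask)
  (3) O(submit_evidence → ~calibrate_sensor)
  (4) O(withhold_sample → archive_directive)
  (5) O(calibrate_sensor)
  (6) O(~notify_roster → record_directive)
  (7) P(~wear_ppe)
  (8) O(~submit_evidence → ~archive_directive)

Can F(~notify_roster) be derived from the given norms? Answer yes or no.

Yes

Premise 5 gives O(calibrate_sensor).
Premise 3, O(submit_evidence → ~calibrate_sensor), contraposes to O(calibrate_sensor → ~submit_evidence); with O(calibrate_sensor) we get O(~submit_evidence).
Applying K to premise 8 (O(~submit_evidence → ~archive_directive)) and O(~submit_evidence) yields O(~archive_directive).
The contrapositive of premise 4 (O(withhold_sample → archive_directive)) is O(~archive_directive → ~withhold_sample), and O(~archive_directive) is already established, so O(~withhold_sample).
The contrapositive of premise 1 (O(record_directive → withhold_sample)) is O(~withhold_sample → ~record_directive), and O(~withhold_sample) is already established, so O(~record_directive).
The contrapositive of premise 6 (O(~notify_roster → record_directive)) is O(~record_directive → notify_roster), and O(~record_directive) is already established, so O(notify_roster).
Premises 2, 7 do not contribute to this derivation.
So O(notify_roster) holds, i.e. F(~notify_roster). The claim follows.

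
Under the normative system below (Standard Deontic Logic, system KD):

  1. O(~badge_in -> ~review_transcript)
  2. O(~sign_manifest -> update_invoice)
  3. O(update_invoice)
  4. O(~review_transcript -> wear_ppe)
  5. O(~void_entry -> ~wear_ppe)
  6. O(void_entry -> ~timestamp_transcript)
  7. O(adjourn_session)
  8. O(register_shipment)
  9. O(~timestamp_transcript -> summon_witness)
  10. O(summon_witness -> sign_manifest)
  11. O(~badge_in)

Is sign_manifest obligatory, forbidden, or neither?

Premise 11 gives O(~badge_in).
Premise 1 is O(~badge_in -> ~review_transcript); since O(~badge_in), deontic closure gives O(~review_transcript).
Applying K to premise 4 (O(~review_transcript -> wear_ppe)) and O(~review_transcript) yields O(wear_ppe).
Premise 5, O(~void_entry -> ~wear_ppe), contraposes to O(wear_ppe -> void_entry); with O(wear_ppe) we get O(void_entry).
With premise 6, O(void_entry -> ~timestamp_transcript), the K-axiom yields O(~timestamp_transcript).
Applying K to premise 9 (O(~timestamp_transcript -> summon_witness)) and O(~timestamp_transcript) yields O(summon_witness).
Applying K to premise 10 (O(summon_witness -> sign_manifest)) and O(summon_witness) yields O(sign_manifest).
Premises 2, 3, 7, 8 do not contribute to this derivation.
Hence sign_manifest is obligatory.

Obligatory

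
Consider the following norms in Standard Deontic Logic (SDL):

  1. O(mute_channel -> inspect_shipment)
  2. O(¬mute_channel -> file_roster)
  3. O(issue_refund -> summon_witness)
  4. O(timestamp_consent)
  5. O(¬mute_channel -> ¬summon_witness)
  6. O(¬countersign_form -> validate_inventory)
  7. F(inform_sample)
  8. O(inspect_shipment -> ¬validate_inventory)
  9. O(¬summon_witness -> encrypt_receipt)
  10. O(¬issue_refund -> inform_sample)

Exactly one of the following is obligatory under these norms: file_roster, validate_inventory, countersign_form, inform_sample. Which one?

countersign_form

Premise 7, F(inform_sample), is equivalent to O(¬inform_sample).
Premise 10, O(¬issue_refund -> inform_sample), contraposes to O(¬inform_sample -> issue_refund); with O(¬inform_sample) we get O(issue_refund).
From O(issue_refund) and premise 3, O(issue_refund -> summon_witness), we obtain O(summon_witness).
Premise 5, O(¬mute_channel -> ¬summon_witness), contraposes to O(summon_witness -> mute_channel); with O(summon_witness) we get O(mute_channel).
Premise 1 is O(mute_channel -> inspect_shipment); since O(mute_channel), deontic closure gives O(inspect_shipment).
Premise 8 is O(inspect_shipment -> ¬validate_inventory); since O(inspect_shipment), deontic closure gives O(¬validate_inventory).
The contrapositive of premise 6 (O(¬countersign_form -> validate_inventory)) is O(¬validate_inventory -> countersign_form), and O(¬validate_inventory) is already established, so O(countersign_form).
So O(countersign_form) holds — countersign_form is obligatory. None of the other listed options is made obligatory by any chain of premises.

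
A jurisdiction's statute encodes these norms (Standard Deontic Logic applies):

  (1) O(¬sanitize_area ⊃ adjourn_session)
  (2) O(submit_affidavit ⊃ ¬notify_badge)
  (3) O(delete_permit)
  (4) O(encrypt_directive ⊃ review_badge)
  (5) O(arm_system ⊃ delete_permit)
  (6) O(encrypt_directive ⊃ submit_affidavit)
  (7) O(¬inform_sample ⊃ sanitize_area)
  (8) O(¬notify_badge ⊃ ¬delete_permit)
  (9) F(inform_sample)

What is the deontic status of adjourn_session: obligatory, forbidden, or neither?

Premise 1 is O(¬sanitize_area ⊃ adjourn_session), but O(¬sanitize_area) is not derivable from the premises, so it does not yield O(adjourn_session).
No premise or chain of K-axiom applications forces O(adjourn_session), and none forces O(¬adjourn_session). So adjourn_session is neither obligatory nor forbidden under these norms.

Neither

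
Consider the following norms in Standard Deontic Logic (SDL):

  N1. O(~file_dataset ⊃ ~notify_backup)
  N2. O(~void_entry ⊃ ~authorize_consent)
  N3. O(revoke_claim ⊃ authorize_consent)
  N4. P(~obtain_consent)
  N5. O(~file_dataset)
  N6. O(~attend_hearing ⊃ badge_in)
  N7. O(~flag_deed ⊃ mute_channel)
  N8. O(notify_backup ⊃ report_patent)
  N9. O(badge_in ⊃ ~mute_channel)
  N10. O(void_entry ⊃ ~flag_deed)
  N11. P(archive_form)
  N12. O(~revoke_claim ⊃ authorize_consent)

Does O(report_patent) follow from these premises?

No

Premise 8 is O(notify_backup ⊃ report_patent), but O(notify_backup) is not derivable from the premises, so it does not yield O(report_patent).
No other premise forces O(report_patent). An ideal world satisfying every premise can still have report_patent false, so O(report_patent) is not derivable.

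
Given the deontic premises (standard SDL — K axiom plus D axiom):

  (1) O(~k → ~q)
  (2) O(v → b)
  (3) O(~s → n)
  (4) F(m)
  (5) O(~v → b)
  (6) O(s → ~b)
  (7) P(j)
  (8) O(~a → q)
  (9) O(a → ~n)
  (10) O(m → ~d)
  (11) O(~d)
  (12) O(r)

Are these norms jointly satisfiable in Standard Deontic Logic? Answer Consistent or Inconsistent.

Consistent

Premise 10 is O(m → ~d); even if O(~d) held, inferring O(m) would be affirming the consequent — invalid.
So O(m) is not derivable, and the apparent clash with O(~m) does not arise.
A world satisfying every obligation exists (e.g. a=false, b=true, d=false, j=false, k=true, m=false, n=true, q=true, r=true, s=false, v=false); no atom is both obligatory and forbidden, so the set is consistent.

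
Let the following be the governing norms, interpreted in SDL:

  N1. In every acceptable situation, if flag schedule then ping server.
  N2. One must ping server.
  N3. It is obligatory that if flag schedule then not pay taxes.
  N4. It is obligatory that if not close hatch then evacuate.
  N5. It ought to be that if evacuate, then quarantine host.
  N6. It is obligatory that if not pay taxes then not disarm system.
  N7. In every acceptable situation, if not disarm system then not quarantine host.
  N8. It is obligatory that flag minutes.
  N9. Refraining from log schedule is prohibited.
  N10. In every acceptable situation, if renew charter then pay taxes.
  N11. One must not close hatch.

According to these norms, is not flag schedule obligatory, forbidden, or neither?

Obligatory

Premise 11 is F(close_hatch), i.e. O(¬close_hatch).
From O(¬close_hatch) and premise 4, O(¬close_hatch → evacuate), we obtain O(evacuate).
Premise 5 is O(evacuate → quarantine_host); since O(evacuate), deontic closure gives O(quarantine_host).
Premise 7, O(¬disarm_system → ¬quarantine_host), contraposes to O(quarantine_host → disarm_system); with O(quarantine_host) we get O(disarm_system).
Premise 6, O(¬pay_taxes → ¬disarm_system), contraposes to O(disarm_system → pay_taxes); with O(disarm_system) we get O(pay_taxes).
Premise 3, O(flag_schedule → ¬pay_taxes), contraposes to O(pay_taxes → ¬flag_schedule); with O(pay_taxes) we get O(¬flag_schedule).
Premises 1, 2, 8, 9, 10 do not contribute to this derivation.
Hence ¬flag_schedule is obligatory.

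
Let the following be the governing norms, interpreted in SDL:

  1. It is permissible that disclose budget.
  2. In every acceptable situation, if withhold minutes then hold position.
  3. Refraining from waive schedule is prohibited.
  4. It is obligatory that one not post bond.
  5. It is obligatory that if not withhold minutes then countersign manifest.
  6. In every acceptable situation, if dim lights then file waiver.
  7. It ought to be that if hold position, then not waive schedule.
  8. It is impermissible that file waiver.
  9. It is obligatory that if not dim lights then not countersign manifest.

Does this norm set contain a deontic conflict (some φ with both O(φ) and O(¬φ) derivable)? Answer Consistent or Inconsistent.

Premise 3 is F(¬waive_schedule), i.e. O(waive_schedule).
Premise 7, O(hold_position → ¬waive_schedule), contraposes to O(waive_schedule → ¬hold_position); with O(waive_schedule) we get O(¬hold_position).
The contrapositive of premise 2 (O(withhold_minutes → hold_position)) is O(¬hold_position → ¬withhold_minutes), and O(¬hold_position) is already established, so O(¬withhold_minutes).
Applying K to premise 5 (O(¬withhold_minutes → countersign_manifest)) and O(¬withhold_minutes) yields O(countersign_manifest).
Premise 9 is O(¬dim_lights → ¬countersign_manifest); contrapositively O(countersign_manifest → dim_lights). Since O(countersign_manifest) holds, K gives O(dim_lights).
Premise 6 is O(dim_lights → file_waiver); since O(dim_lights), deontic closure gives O(file_waiver).
However, F(file_waiver) at premise 8 amounts to O(¬file_waiver).
We now have both O(file_waiver) and O(¬file_waiver) — file_waiver is simultaneously obligatory and forbidden, violating the D-axiom.

Inconsistent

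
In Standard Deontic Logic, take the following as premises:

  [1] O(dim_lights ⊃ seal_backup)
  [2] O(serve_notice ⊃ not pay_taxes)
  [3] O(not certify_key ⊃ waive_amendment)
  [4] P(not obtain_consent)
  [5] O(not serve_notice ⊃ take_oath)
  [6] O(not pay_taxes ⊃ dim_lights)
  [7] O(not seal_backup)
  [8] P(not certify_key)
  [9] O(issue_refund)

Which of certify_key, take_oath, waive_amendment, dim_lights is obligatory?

From premise 7 we have O(not seal_backup).
Premise 1, O(dim_lights ⊃ seal_backup), contraposes to O(not seal_backup ⊃ not dim_lights); with O(not seal_backup) we get O(not dim_lights).
Premise 6, O(not pay_taxes ⊃ dim_lights), contraposes to O(not dim_lights ⊃ pay_taxes); with O(not dim_lights) we get O(pay_taxes).
Premise 2 is O(serve_notice ⊃ not pay_taxes); contrapositively O(pay_taxes ⊃ not serve_notice). Since O(pay_taxes) holds, K gives O(not serve_notice).
With premise 5, O(not serve_notice ⊃ take_oath), the K-axiom yields O(take_oath).
So O(take_oath) holds — take_oath is obligatory. None of the other listed options is made obligatory by any chain of premises.

take_oath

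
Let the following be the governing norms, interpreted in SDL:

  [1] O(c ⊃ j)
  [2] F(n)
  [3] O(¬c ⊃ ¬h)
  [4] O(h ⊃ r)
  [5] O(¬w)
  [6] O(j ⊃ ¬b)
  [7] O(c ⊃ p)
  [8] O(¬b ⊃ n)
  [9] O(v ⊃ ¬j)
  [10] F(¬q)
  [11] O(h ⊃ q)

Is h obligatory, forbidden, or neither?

Forbidden

Premise 2 is F(n), i.e. O(¬n).
The contrapositive of premise 8 (O(¬b ⊃ n)) is O(¬n ⊃ b), and O(¬n) is already established, so O(b).
Premise 6 is O(j ⊃ ¬b); contrapositively O(b ⊃ ¬j). Since O(b) holds, K gives O(¬j).
Premise 1 is O(c ⊃ j); contrapositively O(¬j ⊃ ¬c). Since O(¬j) holds, K gives O(¬c).
Premise 3 is O(¬c ⊃ ¬h); since O(¬c), deontic closure gives O(¬h).
Premises 4, 5, 7, 9, 10, 11 do not contribute to this derivation.
Thus O(¬h), which is F(h): h is forbidden.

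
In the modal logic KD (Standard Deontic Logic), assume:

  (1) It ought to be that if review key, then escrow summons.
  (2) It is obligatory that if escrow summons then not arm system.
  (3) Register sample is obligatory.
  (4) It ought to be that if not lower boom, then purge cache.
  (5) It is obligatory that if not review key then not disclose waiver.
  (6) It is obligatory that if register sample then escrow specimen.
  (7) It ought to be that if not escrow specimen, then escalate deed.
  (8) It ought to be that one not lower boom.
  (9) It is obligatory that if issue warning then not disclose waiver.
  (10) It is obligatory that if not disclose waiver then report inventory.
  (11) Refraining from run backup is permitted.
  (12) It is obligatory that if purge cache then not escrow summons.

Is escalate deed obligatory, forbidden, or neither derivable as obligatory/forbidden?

Premise 7 is O(¬escrow_specimen → escalate_deed), but O(¬escrow_specimen) is not derivable from the premises, so it does not yield O(escalate_deed).
No premise or chain of K-axiom applications forces O(escalate_deed), and none forces O(¬escalate_deed). So escalate_deed is neither obligatory nor forbidden under these norms.

Neither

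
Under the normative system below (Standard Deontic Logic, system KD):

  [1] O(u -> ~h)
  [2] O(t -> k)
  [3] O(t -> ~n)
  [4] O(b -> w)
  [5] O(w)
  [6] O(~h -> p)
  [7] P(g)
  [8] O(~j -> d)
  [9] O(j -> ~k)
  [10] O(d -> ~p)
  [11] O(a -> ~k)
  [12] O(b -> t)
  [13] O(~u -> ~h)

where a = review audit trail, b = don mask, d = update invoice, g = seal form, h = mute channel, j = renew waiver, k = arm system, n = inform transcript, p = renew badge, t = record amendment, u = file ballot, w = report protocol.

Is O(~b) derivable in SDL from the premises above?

Premises 13 and 1 cover both cases: O(~u -> ~h) and O(u -> ~h). Since ~u ∨ u is a tautology, O(~h) follows.
Applying K to premise 6 (O(~h -> p)) and O(~h) yields O(p).
The contrapositive of premise 10 (O(d -> ~p)) is O(p -> ~d), and O(p) is already established, so O(~d).
The contrapositive of premise 8 (O(~j -> d)) is O(~d -> j), and O(~d) is already established, so O(j).
With premise 9, O(j -> ~k), the K-axiom yields O(~k).
Premise 2 is O(t -> k); contrapositively O(~k -> ~t). Since O(~k) holds, K gives O(~t).
The contrapositive of premise 12 (O(b -> t)) is O(~t -> ~b), and O(~t) is already established, so O(~b).
Premises 3, 4, 5, 7, 11 do not contribute to this derivation.
So O(~b) follows.

Yes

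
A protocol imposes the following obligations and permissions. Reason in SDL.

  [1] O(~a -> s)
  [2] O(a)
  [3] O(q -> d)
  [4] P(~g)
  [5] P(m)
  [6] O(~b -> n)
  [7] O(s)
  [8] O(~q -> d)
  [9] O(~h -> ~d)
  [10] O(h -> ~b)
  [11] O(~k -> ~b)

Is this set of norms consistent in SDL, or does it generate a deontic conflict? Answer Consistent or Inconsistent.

Premise 1 is O(~a -> s); even if O(s) held, inferring O(~a) would be affirming the consequent — invalid.
So O(~a) is not derivable, and the apparent clash with O(a) does not arise.
A world satisfying every obligation exists (e.g. a=true, b=false, d=true, g=false, h=true, k=false, m=false, n=true, q=false, s=true); no atom is both obligatory and forbidden, so the set is consistent.

Consistent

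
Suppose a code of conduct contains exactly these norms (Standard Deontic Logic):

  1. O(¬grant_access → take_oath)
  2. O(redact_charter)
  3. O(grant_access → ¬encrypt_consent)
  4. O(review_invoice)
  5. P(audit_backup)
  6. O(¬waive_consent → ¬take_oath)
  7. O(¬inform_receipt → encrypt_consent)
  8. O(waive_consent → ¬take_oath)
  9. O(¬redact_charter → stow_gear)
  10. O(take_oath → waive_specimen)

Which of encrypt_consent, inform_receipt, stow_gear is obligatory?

Premises 6 and 8 cover both cases: O(¬waive_consent → ¬take_oath) and O(waive_consent → ¬take_oath). Since ¬waive_consent ∨ waive_consent is a tautology, O(¬take_oath) follows.
Premise 1, O(¬grant_access → take_oath), contraposes to O(¬take_oath → grant_access); with O(¬take_oath) we get O(grant_access).
With premise 3, O(grant_access → ¬encrypt_consent), the K-axiom yields O(¬encrypt_consent).
The contrapositive of premise 7 (O(¬inform_receipt → encrypt_consent)) is O(¬encrypt_consent → inform_receipt), and O(¬encrypt_consent) is already established, so O(inform_receipt).
So O(inform_receipt) holds — inform_receipt is obligatory. None of the other listed options is made obligatory by any chain of premises.

inform_receipt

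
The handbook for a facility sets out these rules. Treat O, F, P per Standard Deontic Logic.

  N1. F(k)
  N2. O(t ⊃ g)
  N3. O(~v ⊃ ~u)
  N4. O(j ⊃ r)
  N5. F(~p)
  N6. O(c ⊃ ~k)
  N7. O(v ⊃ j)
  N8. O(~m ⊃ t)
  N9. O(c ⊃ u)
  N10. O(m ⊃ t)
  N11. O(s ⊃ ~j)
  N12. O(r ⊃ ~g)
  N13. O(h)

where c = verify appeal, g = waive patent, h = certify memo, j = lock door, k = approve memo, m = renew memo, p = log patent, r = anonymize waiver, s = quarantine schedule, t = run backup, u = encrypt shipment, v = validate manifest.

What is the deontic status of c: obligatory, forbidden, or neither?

Forbidden

By case analysis on ~m: premise 8 gives O(~m ⊃ t) and premise 10 gives O(m ⊃ t), so O(t) either way.
From O(t) and premise 2, O(t ⊃ g), we obtain O(g).
The contrapositive of premise 12 (O(r ⊃ ~g)) is O(g ⊃ ~r), and O(g) is already established, so O(~r).
Premise 4, O(j ⊃ r), contraposes to O(~r ⊃ ~j); with O(~r) we get O(~j).
Premise 7, O(v ⊃ j), contraposes to O(~j ⊃ ~v); with O(~j) we get O(~v).
From O(~v) and premise 3, O(~v ⊃ ~u), we obtain O(~u).
The contrapositive of premise 9 (O(c ⊃ u)) is O(~u ⊃ ~c), and O(~u) is already established, so O(~c).
Premises 1, 5, 6, 11, 13 do not contribute to this derivation.
Thus O(~c), which is F(c): c is forbidden.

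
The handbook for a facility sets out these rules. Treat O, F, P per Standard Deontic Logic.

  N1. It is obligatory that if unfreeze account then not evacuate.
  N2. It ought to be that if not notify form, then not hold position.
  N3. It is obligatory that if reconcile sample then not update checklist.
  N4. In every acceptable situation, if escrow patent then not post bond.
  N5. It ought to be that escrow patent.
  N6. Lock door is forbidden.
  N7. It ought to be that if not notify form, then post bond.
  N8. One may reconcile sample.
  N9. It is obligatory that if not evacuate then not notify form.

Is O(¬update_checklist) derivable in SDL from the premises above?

Premise 3 is O(reconcile_sample → ¬update_checklist), but O(reconcile_sample) is not derivable from the premises (the permission P(reconcile_sample) asserts only ¬O(¬reconcile_sample), not O(reconcile_sample)), so it does not yield O(¬update_checklist).
No other premise forces O(¬update_checklist). An ideal world satisfying every premise can still have ¬update_checklist false, so O(¬update_checklist) is not derivable.

No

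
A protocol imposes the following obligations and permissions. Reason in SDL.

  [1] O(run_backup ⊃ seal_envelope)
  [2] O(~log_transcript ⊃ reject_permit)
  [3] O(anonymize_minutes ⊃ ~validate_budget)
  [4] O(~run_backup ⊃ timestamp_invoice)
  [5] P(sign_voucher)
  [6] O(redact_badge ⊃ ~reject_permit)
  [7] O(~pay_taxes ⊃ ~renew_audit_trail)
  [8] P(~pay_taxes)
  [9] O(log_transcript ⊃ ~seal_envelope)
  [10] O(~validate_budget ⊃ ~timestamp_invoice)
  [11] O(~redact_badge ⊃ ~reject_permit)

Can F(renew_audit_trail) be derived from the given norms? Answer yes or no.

Premise 7 is O(~pay_taxes ⊃ ~renew_audit_trail), but O(~pay_taxes) is not derivable from the premises (the permission P(~pay_taxes) asserts only ~O(pay_taxes), not O(~pay_taxes)), so it does not yield O(~renew_audit_trail).
No other premise forces O(~renew_audit_trail). An ideal world satisfying every premise can still have renew_audit_trail true, so F(renew_audit_trail) is not derivable.

No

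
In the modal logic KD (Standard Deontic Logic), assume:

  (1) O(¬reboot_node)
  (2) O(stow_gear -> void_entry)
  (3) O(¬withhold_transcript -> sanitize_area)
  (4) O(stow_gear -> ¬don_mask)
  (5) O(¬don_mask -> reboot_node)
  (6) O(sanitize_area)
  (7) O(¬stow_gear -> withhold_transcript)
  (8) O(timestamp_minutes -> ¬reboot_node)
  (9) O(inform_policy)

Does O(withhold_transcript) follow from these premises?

Premise 1 gives O(¬reboot_node).
Premise 5 is O(¬don_mask -> reboot_node); contrapositively O(¬reboot_node -> don_mask). Since O(¬reboot_node) holds, K gives O(don_mask).
The contrapositive of premise 4 (O(stow_gear -> ¬don_mask)) is O(don_mask -> ¬stow_gear), and O(don_mask) is already established, so O(¬stow_gear).
Premise 7 is O(¬stow_gear -> withhold_transcript); since O(¬stow_gear), deontic closure gives O(withhold_transcript).
Premises 2, 3, 6, 8, 9 do not contribute to this derivation.
So O(withhold_transcript) follows.

Yes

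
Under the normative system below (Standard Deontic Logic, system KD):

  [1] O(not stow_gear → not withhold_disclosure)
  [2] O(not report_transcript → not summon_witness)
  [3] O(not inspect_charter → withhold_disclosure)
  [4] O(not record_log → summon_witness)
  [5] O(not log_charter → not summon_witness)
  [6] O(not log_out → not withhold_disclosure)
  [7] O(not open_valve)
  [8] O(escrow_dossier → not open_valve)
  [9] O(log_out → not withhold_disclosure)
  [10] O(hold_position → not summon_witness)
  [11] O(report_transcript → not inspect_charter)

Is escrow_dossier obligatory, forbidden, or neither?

Premise 8 is O(escrow_dossier → not open_valve); even if O(not open_valve) held, inferring O(escrow_dossier) would be affirming the consequent — invalid.
No premise or chain of K-axiom applications forces O(escrow_dossier), and none forces O(not escrow_dossier). So escrow_dossier is neither obligatory nor forbidden under these norms.

Neither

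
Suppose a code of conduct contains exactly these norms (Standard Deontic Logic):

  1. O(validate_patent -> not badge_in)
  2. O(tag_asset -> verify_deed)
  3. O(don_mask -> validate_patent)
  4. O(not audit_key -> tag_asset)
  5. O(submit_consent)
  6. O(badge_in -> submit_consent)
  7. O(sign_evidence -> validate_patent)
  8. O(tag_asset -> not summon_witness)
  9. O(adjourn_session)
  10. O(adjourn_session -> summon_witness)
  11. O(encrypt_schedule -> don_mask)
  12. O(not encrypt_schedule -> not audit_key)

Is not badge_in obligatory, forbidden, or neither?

Premise 9 gives O(adjourn_session).
Premise 10 is O(adjourn_session -> summon_witness); since O(adjourn_session), deontic closure gives O(summon_witness).
Premise 8 is O(tag_asset -> not summon_witness); contrapositively O(summon_witness -> not tag_asset). Since O(summon_witness) holds, K gives O(not tag_asset).
Premise 4 is O(not audit_key -> tag_asset); contrapositively O(not tag_asset -> audit_key). Since O(not tag_asset) holds, K gives O(audit_key).
Premise 12, O(not encrypt_schedule -> not audit_key), contraposes to O(audit_key -> encrypt_schedule); with O(audit_key) we get O(encrypt_schedule).
With premise 11, O(encrypt_schedule -> don_mask), the K-axiom yields O(don_mask).
From O(don_mask) and premise 3, O(don_mask -> validate_patent), we obtain O(validate_patent).
Premise 1 is O(validate_patent -> not badge_in); since O(validate_patent), deontic closure gives O(not badge_in).
Premises 2, 5, 6, 7 do not contribute to this derivation.
Hence not badge_in is obligatory.

Obligatory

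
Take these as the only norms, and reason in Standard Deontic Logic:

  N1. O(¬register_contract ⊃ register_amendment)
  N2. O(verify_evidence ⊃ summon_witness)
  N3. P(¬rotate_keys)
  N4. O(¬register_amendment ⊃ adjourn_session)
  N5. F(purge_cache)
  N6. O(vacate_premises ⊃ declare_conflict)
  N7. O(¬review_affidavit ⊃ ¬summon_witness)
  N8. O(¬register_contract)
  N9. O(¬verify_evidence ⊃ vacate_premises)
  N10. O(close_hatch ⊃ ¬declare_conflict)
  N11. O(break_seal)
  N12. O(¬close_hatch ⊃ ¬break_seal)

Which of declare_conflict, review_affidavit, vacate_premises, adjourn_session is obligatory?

Premise 11 gives O(break_seal).
Premise 12, O(¬close_hatch ⊃ ¬break_seal), contraposes to O(break_seal ⊃ close_hatch); with O(break_seal) we get O(close_hatch).
Applying K to premise 10 (O(close_hatch ⊃ ¬declare_conflict)) and O(close_hatch) yields O(¬declare_conflict).
The contrapositive of premise 6 (O(vacate_premises ⊃ declare_conflict)) is O(¬declare_conflict ⊃ ¬vacate_premises), and O(¬declare_conflict) is already established, so O(¬vacate_premises).
Premise 9, O(¬verify_evidence ⊃ vacate_premises), contraposes to O(¬vacate_premises ⊃ verify_evidence); with O(¬vacate_premises) we get O(verify_evidence).
From O(verify_evidence) and premise 2, O(verify_evidence ⊃ summon_witness), we obtain O(summon_witness).
The contrapositive of premise 7 (O(¬review_affidavit ⊃ ¬summon_witness)) is O(summon_witness ⊃ review_affidavit), and O(summon_witness) is already established, so O(review_affidavit).
So O(review_affidavit) holds — review_affidavit is obligatory. None of the other listed options is made obligatory by any chain of premises.

review_affidavit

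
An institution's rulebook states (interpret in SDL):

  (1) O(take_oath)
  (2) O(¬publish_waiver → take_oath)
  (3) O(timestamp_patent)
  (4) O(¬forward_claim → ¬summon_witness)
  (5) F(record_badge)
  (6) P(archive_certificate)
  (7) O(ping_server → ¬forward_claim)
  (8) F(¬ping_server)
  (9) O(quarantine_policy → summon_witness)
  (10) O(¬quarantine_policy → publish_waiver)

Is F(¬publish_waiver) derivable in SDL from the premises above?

Premise 8, F(¬ping_server), is equivalent to O(ping_server).
With premise 7, O(ping_server → ¬forward_claim), the K-axiom yields O(¬forward_claim).
Premise 4 is O(¬forward_claim → ¬summon_witness); since O(¬forward_claim), deontic closure gives O(¬summon_witness).
Premise 9, O(quarantine_policy → summon_witness), contraposes to O(¬summon_witness → ¬quarantine_policy); with O(¬summon_witness) we get O(¬quarantine_policy).
Applying K to premise 10 (O(¬quarantine_policy → publish_waiver)) and O(¬quarantine_policy) yields O(publish_waiver).
Premises 1, 2, 3, 5, 6 do not contribute to this derivation.
So O(publish_waiver) holds, i.e. F(¬publish_waiver). The claim follows.

Yes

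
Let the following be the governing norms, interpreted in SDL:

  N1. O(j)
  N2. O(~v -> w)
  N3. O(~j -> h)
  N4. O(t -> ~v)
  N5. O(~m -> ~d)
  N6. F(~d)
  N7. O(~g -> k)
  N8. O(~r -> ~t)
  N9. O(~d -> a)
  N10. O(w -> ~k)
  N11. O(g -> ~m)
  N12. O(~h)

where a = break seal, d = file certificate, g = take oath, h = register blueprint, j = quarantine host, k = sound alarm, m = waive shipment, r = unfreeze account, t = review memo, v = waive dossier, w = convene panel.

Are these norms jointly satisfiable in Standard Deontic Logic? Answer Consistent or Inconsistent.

Consistent

Premise 3 is O(~j -> h), but O(~j) is not derivable from the premises, so it does not yield O(h).
So O(h) is not derivable, and the apparent clash with O(~h) does not arise.
A world satisfying every obligation exists (e.g. a=false, d=true, g=false, h=false, j=true, k=true, m=true, r=false, t=false, v=true, w=false); no atom is both obligatory and forbidden, so the set is consistent.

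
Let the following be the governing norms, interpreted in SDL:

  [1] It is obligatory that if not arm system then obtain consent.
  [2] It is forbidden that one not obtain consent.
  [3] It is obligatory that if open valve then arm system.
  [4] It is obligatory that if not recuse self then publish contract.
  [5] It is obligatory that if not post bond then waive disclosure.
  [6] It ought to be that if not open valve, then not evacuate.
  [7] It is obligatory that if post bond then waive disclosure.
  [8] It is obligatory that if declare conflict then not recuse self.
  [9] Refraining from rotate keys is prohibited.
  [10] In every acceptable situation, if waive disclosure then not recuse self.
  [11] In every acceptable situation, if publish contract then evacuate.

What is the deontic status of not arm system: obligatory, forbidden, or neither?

Premises 5 and 7 are O(¬post_bond → waive_disclosure) and O(post_bond → waive_disclosure); every ideal world satisfies ¬post_bond or post_bond, so in either case waive_disclosure holds — hence O(waive_disclosure).
Premise 10 is O(waive_disclosure → ¬recuse_self); since O(waive_disclosure), deontic closure gives O(¬recuse_self).
Applying K to premise 4 (O(¬recuse_self → publish_contract)) and O(¬recuse_self) yields O(publish_contract).
With premise 11, O(publish_contract → evacuate), the K-axiom yields O(evacuate).
Premise 6 is O(¬open_valve → ¬evacuate); contrapositively O(evacuate → open_valve). Since O(evacuate) holds, K gives O(open_valve).
With premise 3, O(open_valve → arm_system), the K-axiom yields O(arm_system).
Premises 1, 2, 8, 9 do not contribute to this derivation.
Thus O(arm_system), which is F(¬arm_system): ¬arm_system is forbidden.

Forbidden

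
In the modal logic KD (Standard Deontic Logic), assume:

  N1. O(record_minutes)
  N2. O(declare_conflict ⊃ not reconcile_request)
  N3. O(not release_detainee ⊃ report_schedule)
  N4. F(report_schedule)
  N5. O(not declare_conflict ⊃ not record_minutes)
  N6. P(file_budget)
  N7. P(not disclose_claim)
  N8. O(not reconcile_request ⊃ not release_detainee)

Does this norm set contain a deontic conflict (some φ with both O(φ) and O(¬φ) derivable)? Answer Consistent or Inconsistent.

Premise 4, F(report_schedule), is equivalent to O(not report_schedule).
The contrapositive of premise 3 (O(not release_detainee ⊃ report_schedule)) is O(not report_schedule ⊃ release_detainee), and O(not report_schedule) is already established, so O(release_detainee).
Premise 8, O(not reconcile_request ⊃ not release_detainee), contraposes to O(release_detainee ⊃ reconcile_request); with O(release_detainee) we get O(reconcile_request).
The contrapositive of premise 2 (O(declare_conflict ⊃ not reconcile_request)) is O(reconcile_request ⊃ not declare_conflict), and O(reconcile_request) is already established, so O(not declare_conflict).
Premise 5 is O(not declare_conflict ⊃ not record_minutes); since O(not declare_conflict), deontic closure gives O(not record_minutes).
Yet premise 1 states O(record_minutes).
We now have both O(not record_minutes) and O(record_minutes) — record_minutes is simultaneously obligatory and forbidden, violating the D-axiom.

Inconsistent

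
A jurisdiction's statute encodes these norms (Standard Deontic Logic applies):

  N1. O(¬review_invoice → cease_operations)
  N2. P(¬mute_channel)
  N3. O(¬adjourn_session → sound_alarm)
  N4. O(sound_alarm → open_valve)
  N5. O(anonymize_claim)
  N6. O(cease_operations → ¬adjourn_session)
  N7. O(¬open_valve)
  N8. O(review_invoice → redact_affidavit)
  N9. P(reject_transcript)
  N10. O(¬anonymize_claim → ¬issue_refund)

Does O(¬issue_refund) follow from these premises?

No

Premise 10 is O(¬anonymize_claim → ¬issue_refund), but O(¬anonymize_claim) is not derivable from the premises, so it does not yield O(¬issue_refund).
No other premise forces O(¬issue_refund). An ideal world satisfying every premise can still have ¬issue_refund false, so O(¬issue_refund) is not derivable.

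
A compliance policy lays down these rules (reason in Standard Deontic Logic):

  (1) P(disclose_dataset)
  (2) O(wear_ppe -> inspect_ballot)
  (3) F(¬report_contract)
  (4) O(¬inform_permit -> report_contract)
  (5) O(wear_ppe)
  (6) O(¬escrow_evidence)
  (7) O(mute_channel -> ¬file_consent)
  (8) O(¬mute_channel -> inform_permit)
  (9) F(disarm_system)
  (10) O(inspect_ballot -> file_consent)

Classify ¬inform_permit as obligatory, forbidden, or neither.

Premise 5 gives O(wear_ppe).
With premise 2, O(wear_ppe -> inspect_ballot), the K-axiom yields O(inspect_ballot).
Applying K to premise 10 (O(inspect_ballot -> file_consent)) and O(inspect_ballot) yields O(file_consent).
Premise 7 is O(mute_channel -> ¬file_consent); contrapositively O(file_consent -> ¬mute_channel). Since O(file_consent) holds, K gives O(¬mute_channel).
Premise 8 is O(¬mute_channel -> inform_permit); since O(¬mute_channel), deontic closure gives O(inform_permit).
Premises 1, 3, 4, 6, 9 do not contribute to this derivation.
Thus O(inform_permit), which is F(¬inform_permit): ¬inform_permit is forbidden.

Forbidden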